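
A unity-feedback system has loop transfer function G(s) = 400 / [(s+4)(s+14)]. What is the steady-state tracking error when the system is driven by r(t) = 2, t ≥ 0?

System type = 0 (no poles at s=0).
K_p = lim_{s→0} G(s) = 400 / (4·14) = 50/7.
e_ss = 2/(1 + K_p) = 2/(57/7) = 14/57.

14/57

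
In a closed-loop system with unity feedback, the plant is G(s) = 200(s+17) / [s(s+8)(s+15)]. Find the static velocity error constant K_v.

G(s) has one factor of s in the denominator, so the system is type 1.
K_v = lim_{s→0} s·G(s) = 200·17 / (8·15) = 85/3.

85/3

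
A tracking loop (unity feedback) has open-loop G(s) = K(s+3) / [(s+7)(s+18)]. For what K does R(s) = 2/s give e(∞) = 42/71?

100

The open loop has no poles at the origin → type 0 system.
K_p = lim_{s→0} G(s) = K·3 / (7·18) = (1/42)·K.
e_ss = 2/(1 + K_p) = 42/71 ⇒ 1 + (1/42)·K = 71/21 ⇒ K = 100.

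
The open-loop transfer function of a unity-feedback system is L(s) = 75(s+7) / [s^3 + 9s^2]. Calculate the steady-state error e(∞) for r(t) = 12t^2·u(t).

The denominator has no term below 9s^2 — 2 poles at s=0, type 2.
K_a = lim_{s→0} s^2·L(s) = 75·7 / 9 = 175/3.
r(t) = 12t^2 gives R(s) = 24/s^3.
e_ss = 24/K_a = 24/(175/3) = 72/175.

72/175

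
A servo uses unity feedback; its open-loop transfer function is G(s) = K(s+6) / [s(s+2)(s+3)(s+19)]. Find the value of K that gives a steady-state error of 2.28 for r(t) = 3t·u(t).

G(s) has one factor of s in the denominator, so the system is type 1.
K_v = lim_{s→0} s·G(s) = K·6 / (2·3·19) = (1/19)·K.
e_ss = 3/K_v = 2.28 ⇒ K_v = 25/19 ⇒ K = (25/19)/(1/19) = 25.

25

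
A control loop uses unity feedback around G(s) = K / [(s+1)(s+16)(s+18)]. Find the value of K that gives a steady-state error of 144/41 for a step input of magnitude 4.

System type = 0 (no poles at s=0).
K_p = lim_{s→0} G(s) = K / (1·16·18) = (1/288)·K.
e_ss = 4/(1 + K_p) = 144/41 ⇒ 1 + (1/288)·K = 41/36 ⇒ K = 40.

40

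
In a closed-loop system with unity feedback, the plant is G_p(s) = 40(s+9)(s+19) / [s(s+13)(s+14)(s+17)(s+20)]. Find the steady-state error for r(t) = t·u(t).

1547/171

One free integrator in G_p(s): this is a type 1 system.
K_v = lim_{s→0} s·G_p(s) = 40·9·19 / (13·14·17·20) = 171/1547.
e_ss = 1/K_v = 1/(171/1547) = 1547/171.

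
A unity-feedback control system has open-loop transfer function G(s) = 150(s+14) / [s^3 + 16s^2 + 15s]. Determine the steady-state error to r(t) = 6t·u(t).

Lowest-order denominator term is 15s, so the open loop has 1 pole at the origin → type 1 system.
K_v = lim_{s→0} s·G(s) = 150·14 / 15 = 140.
e_ss = 6/K_v = 6/140 = 3/70.

3/70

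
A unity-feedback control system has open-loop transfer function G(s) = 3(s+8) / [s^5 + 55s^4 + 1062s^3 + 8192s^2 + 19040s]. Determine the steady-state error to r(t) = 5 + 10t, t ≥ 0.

The denominator has no term below 19040s — 1 pole at s=0, type 1. By superposition:
  • 5: tracked with zero error.
  • 10t: e_ss = 10/K_v with K_v=3/2380 → 23800/3.
Total e_ss = 23800/3.

23800/3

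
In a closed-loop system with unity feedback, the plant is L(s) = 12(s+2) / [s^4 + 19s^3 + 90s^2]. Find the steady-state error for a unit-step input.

0

Lowest-order denominator term is 90s^2, so the open loop has 2 poles at the origin → type 2 system.
A type-2 system has K_p = ∞, so it tracks a step input with zero steady-state error.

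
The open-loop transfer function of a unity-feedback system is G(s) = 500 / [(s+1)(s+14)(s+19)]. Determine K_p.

G(s) has no factors of s in the denominator, so the system is type 0.
K_p = lim_{s→0} G(s) = 500 / (1·14·19) = 250/133.

250/133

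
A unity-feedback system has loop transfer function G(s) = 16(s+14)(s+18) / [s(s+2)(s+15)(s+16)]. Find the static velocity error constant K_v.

G(s) has one factor of s in the denominator, so the system is type 1.
K_v = lim_{s→0} s·G(s) = 16·14·18 / (2·15·16) = 8.4.

8.4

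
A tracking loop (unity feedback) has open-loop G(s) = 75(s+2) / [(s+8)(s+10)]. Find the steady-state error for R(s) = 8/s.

The open loop has no poles at the origin → type 0 system.
K_p = lim_{s→0} G(s) = 75·2 / (8·10) = 1.875.
e_ss = 8/(1 + K_p) = 8/2.875 = 64/23.

64/23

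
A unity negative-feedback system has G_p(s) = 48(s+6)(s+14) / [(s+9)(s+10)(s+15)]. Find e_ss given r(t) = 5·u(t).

375/299

The open loop has no poles at the origin → type 0 system.
K_p = lim_{s→0} G_p(s) = 48·6·14 / (9·10·15) = 224/75.
e_ss = 5/(1 + K_p) = 5/(299/75) = 375/299.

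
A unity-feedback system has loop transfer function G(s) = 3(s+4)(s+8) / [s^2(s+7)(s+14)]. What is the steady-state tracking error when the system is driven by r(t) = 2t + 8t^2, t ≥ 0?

49/3

The open loop has two poles at the origin → type 2 system. By superposition:
  • 2t: tracked with zero error.
  • 8t^2: e_ss = 16/K_a with K_a=48/49 → 49/3.
Total e_ss = 49/3.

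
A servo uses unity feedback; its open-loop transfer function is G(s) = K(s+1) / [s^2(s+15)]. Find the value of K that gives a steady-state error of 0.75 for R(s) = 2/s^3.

40

The open loop has two poles at the origin → type 2 system.
K_a = lim_{s→0} s^2·G(s) = K·1 / (15) = (1/15)·K.
e_ss = 2/K_a = 0.75 ⇒ K_a = 8/3 ⇒ K = (8/3)/(1/15) = 40.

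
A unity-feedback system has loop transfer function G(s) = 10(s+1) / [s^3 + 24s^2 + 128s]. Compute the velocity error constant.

5/64

The denominator has no term below 128s — 1 pole at s=0, type 1.
K_v = lim_{s→0} s·G(s) = 10·1 / 128 = 5/64.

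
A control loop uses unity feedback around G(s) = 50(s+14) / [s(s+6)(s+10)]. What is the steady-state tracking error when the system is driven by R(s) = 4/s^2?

One free integrator in G(s): this is a type 1 system.
K_v = lim_{s→0} s·G(s) = 50·14 / (6·10) = 35/3.
e_ss = 4/K_v = 4/(35/3) = 12/35.

12/35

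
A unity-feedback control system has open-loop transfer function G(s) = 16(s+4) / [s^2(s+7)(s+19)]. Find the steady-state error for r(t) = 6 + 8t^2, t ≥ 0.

The open loop has two poles at the origin → type 2 system. Treating each term separately:
  • 6: tracked with zero error.
  • 8t^2: e_ss = 16/K_a with K_a=64/133 → 33.25.
Total e_ss = 33.25.

33.25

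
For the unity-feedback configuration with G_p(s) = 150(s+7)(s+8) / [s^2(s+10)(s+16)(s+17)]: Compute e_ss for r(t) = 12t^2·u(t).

272/35

The open loop has two poles at the origin → type 2 system.
K_a = lim_{s→0} s^2·G_p(s) = 150·7·8 / (10·16·17) = 105/34.
r(t) = 12t^2 gives R(s) = 24/s^3.
e_ss = 24/K_a = 24/(105/34) = 272/35.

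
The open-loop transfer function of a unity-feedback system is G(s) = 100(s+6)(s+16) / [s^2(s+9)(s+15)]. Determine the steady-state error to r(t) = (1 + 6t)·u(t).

The open loop has two poles at the origin → type 2 system. Taking each input component in turn:
  • 1: tracked with zero error.
  • 6t: tracked with zero error.
Total e_ss = 0.

0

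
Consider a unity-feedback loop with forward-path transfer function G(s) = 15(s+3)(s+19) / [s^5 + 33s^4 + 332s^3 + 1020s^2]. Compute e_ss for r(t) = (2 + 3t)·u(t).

Factoring s^2 from the denominator leaves a polynomial with constant term 1020, so the system is type 2. Treating each term separately:
  • 2: tracked with zero error.
  • 3t: tracked with zero error.
Total e_ss = 0.

0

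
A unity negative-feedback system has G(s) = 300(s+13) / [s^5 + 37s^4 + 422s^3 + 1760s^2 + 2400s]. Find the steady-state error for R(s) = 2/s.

0

Factoring s from the denominator leaves a polynomial with constant term 2400, so the system is type 1.
K_p = ∞ for a type-1 system; e_ss to a step is zero.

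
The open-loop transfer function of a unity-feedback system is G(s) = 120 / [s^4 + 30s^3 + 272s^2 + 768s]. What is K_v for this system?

Factoring s from the denominator leaves a polynomial with constant term 768, so the system is type 1.
K_v = lim_{s→0} s·G(s) = 120 / 768 = 5/32.

5/32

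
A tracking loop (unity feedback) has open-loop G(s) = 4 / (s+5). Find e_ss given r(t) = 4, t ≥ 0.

20/9

System type = 0 (no poles at s=0).
K_p = lim_{s→0} G(s) = 4 / (5) = 0.8.
e_ss = 4/(1 + K_p) = 4/1.8 = 20/9.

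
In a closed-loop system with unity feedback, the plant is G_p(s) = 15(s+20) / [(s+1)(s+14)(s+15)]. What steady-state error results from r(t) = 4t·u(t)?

infinity

G_p(s) has no factors of s in the denominator, so the system is type 0.
For a type-0 system K_v = 0, so e_ss to a ramp input is unbounded.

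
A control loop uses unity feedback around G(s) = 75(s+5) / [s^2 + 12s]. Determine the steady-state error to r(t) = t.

The denominator has no term below 12s — 1 pole at s=0, type 1.
K_v = lim_{s→0} s·G(s) = 75·5 / 12 = 31.25.
e_ss = 1/K_v = 1/31.25 = 0.032.

0.032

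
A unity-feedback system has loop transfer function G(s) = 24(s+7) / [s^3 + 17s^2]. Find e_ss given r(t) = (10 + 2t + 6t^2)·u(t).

Lowest-order denominator term is 17s^2, so the open loop has 2 poles at the origin → type 2 system. Taking each input component in turn:
  • 10: tracked with zero error.
  • 2t: tracked with zero error.
  • 6t^2: e_ss = 12/K_a with K_a=168/17 → 17/14.
Total e_ss = 17/14.

17/14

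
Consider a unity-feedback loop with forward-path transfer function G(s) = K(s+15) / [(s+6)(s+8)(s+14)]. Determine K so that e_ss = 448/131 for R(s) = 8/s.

60

No free integrators in G(s): this is a type 0 system.
K_p = lim_{s→0} G(s) = K·15 / (6·8·14) = (5/224)·K.
e_ss = 8/(1 + K_p) = 448/131 ⇒ 1 + (5/224)·K = 131/56 ⇒ K = 60.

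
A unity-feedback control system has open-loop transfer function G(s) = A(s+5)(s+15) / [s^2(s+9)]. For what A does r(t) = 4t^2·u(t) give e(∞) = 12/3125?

The open loop has two poles at the origin → type 2 system.
K_a = lim_{s→0} s^2·G(s) = A·5·15 / (9) = (25/3)·A.
e_ss = 8/K_a = 12/3125 ⇒ K_a = 6250/3 ⇒ A = (6250/3)/(25/3) = 250.

250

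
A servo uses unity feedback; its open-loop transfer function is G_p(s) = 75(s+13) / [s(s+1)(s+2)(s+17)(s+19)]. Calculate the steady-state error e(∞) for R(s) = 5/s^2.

646/195

System type = 1 (one pole at s=0).
K_v = lim_{s→0} s·G_p(s) = 75·13 / (1·2·17·19) = 975/646.
e_ss = 5/K_v = 5/(975/646) = 646/195.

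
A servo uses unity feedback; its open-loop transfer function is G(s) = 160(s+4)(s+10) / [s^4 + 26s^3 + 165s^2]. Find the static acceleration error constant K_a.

Lowest-order denominator term is 165s^2, so the open loop has 2 poles at the origin → type 2 system.
K_a = lim_{s→0} s^2·G(s) = 160·4·10 / 165 = 1280/33.

1280/33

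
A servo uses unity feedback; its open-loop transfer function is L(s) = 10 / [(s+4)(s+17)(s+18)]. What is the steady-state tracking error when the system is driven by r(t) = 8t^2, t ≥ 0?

infinity

The open loop has no poles at the origin → type 0 system.
K_a = lim_{s→0} s^2·L(s) = 0; the steady-state error to this parabolic input grows without bound.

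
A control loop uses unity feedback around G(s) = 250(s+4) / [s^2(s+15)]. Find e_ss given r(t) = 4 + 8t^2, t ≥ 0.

0.24

G(s) has two factors of s in the denominator, so the system is type 2. Taking each input component in turn:
  • 4: tracked with zero error.
  • 8t^2: e_ss = 16/K_a with K_a=200/3 → 0.24.
Total e_ss = 0.24.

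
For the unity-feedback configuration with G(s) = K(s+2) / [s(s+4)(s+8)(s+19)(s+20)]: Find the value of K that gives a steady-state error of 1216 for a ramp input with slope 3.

15

The open loop has one pole at the origin → type 1 system.
K_v = lim_{s→0} s·G(s) = K·2 / (4·8·19·20) = (1/6080)·K.
e_ss = 3/K_v = 1216 ⇒ K_v = 3/1216 ⇒ K = (3/1216)/(1/6080) = 15.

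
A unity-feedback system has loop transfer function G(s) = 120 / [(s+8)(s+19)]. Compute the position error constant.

The open loop has no poles at the origin → type 0 system.
K_p = lim_{s→0} G(s) = 120 / (8·19) = 15/19.

15/19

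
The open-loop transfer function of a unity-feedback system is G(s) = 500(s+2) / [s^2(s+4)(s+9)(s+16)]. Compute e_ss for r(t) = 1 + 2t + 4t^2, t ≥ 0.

System type = 2 (two poles at s=0). Taking each input component in turn:
  • 1: tracked with zero error.
  • 2t: tracked with zero error.
  • 4t^2: e_ss = 8/K_a with K_a=125/72 → 4.608.
Total e_ss = 4.608.

4.608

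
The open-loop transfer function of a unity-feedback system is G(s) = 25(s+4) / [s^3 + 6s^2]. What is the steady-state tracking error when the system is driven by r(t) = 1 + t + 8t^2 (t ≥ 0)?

0.96

The denominator has no term below 6s^2 — 2 poles at s=0, type 2. Taking each input component in turn:
  • 1: tracked with zero error.
  • t: tracked with zero error.
  • 8t^2: e_ss = 16/K_a with K_a=50/3 → 0.96.
Total e_ss = 0.96.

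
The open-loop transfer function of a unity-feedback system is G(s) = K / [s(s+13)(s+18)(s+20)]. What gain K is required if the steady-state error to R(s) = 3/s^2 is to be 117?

One free integrator in G(s): this is a type 1 system.
K_v = lim_{s→0} s·G(s) = K / (13·18·20) = (1/4680)·K.
e_ss = 3/K_v = 117 ⇒ K_v = 1/39 ⇒ K = (1/39)/(1/4680) = 120.

120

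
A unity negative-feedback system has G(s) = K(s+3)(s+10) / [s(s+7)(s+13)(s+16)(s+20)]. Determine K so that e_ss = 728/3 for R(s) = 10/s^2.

40

G(s) has one factor of s in the denominator, so the system is type 1.
K_v = lim_{s→0} s·G(s) = K·3·10 / (7·13·16·20) = (3/2912)·K.
e_ss = 10/K_v = 728/3 ⇒ K_v = 15/364 ⇒ K = (15/364)/(3/2912) = 40.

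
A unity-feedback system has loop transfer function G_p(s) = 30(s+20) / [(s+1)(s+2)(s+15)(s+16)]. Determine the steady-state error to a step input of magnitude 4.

16/9

No free integrators in G_p(s): this is a type 0 system.
K_p = lim_{s→0} G_p(s) = 30·20 / (1·2·15·16) = 1.25.
e_ss = 4/(1 + K_p) = 4/2.25 = 16/9.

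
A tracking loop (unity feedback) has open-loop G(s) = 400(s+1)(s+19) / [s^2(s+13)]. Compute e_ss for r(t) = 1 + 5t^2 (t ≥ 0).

13/760

Two free integrators in G(s): this is a type 2 system. Taking each input component in turn:
  • 1: tracked with zero error.
  • 5t^2: e_ss = 10/K_a with K_a=7600/13 → 13/760.
Total e_ss = 13/760.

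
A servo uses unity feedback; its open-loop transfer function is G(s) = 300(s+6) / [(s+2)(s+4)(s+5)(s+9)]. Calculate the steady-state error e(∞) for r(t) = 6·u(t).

1

System type = 0 (no poles at s=0).
K_p = lim_{s→0} G(s) = 300·6 / (2·4·5·9) = 5.
e_ss = 6/(1 + K_p) = 6/6 = 1.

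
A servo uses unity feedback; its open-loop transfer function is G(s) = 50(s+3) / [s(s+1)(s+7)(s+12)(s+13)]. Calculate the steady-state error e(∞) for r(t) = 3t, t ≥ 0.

System type = 1 (one pole at s=0).
K_v = lim_{s→0} s·G(s) = 50·3 / (1·7·12·13) = 25/182.
e_ss = 3/K_v = 3/(25/182) = 21.84.

21.84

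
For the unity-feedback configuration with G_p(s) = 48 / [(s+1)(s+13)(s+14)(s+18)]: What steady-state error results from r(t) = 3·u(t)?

819/277

No free integrators in G_p(s): this is a type 0 system.
K_p = lim_{s→0} G_p(s) = 48 / (1·13·14·18) = 4/273.
e_ss = 3/(1 + K_p) = 3/(277/273) = 819/277.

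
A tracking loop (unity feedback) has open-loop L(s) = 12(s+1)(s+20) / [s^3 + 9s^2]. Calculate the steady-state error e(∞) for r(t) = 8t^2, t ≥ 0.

0.6

The denominator has no term below 9s^2 — 2 poles at s=0, type 2.
K_a = lim_{s→0} s^2·L(s) = 12·1·20 / 9 = 80/3.
r(t) = 8t^2 gives R(s) = 16/s^3.
e_ss = 16/K_a = 16/(80/3) = 0.6.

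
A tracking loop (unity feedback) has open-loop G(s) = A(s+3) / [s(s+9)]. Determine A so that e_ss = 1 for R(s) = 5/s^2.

15

G(s) has one factor of s in the denominator, so the system is type 1.
K_v = lim_{s→0} s·G(s) = A·3 / (9) = (1/3)·A.
e_ss = 5/K_v = 1 ⇒ K_v = 5 ⇒ A = 5/(1/3) = 15.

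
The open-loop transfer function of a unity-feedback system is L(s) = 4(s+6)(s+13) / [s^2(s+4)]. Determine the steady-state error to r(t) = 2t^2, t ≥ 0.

Two free integrators in L(s): this is a type 2 system.
K_a = lim_{s→0} s^2·L(s) = 4·6·13 / (4) = 78.
r(t) = 2t^2 gives R(s) = 4/s^3.
e_ss = 4/K_a = 4/78 = 2/39.

2/39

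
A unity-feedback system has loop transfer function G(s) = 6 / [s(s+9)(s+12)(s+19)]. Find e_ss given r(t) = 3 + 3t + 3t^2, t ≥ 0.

G(s) has one factor of s in the denominator, so the system is type 1. Taking each input component in turn:
  • 3: tracked with zero error.
  • 3t: e_ss = 3/K_v with K_v=1/342 → 1026.
  • 3t^2: a type-1 system cannot track it, e_ss → ∞.
The unbounded component dominates.

infinity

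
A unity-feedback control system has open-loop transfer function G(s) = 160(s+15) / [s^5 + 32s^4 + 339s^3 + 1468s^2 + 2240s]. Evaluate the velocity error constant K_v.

Factoring s from the denominator leaves a polynomial with constant term 2240, so the system is type 1.
K_v = lim_{s→0} s·G(s) = 160·15 / 2240 = 15/14.

15/14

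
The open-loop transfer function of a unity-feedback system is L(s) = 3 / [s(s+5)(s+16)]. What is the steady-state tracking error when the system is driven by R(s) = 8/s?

One free integrator in L(s): this is a type 1 system.
A type-1 system has K_p = ∞, so it tracks a step input with zero steady-state error.

0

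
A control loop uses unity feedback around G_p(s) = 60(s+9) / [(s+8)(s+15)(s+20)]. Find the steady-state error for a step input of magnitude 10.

System type = 0 (no poles at s=0).
K_p = lim_{s→0} G_p(s) = 60·9 / (8·15·20) = 0.225.
e_ss = 10/(1 + K_p) = 10/1.225 = 400/49.

400/49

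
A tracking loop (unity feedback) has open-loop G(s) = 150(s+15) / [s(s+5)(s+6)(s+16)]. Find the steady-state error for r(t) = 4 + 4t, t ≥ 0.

64/75

G(s) has one factor of s in the denominator, so the system is type 1. Taking each input component in turn:
  • 4: tracked with zero error.
  • 4t: e_ss = 4/K_v with K_v=4.6875 → 64/75.
Total e_ss = 64/75.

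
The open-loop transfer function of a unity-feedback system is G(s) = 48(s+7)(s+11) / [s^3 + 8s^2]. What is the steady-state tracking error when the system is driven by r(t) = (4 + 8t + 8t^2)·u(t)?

Lowest-order denominator term is 8s^2, so the open loop has 2 poles at the origin → type 2 system. By superposition:
  • 4: tracked with zero error.
  • 8t: tracked with zero error.
  • 8t^2: e_ss = 16/K_a with K_a=462 → 8/231.
Total e_ss = 8/231.

8/231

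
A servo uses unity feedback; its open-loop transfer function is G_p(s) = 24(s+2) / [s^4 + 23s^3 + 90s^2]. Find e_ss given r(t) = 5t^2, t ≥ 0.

The denominator has no term below 90s^2 — 2 poles at s=0, type 2.
K_a = lim_{s→0} s^2·G_p(s) = 24·2 / 90 = 8/15.
r(t) = 5t^2 gives R(s) = 10/s^3.
e_ss = 10/K_a = 10/(8/15) = 18.75.

18.75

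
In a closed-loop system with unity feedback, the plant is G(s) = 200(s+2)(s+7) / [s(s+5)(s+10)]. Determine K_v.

System type = 1 (one pole at s=0).
K_v = lim_{s→0} s·G(s) = 200·2·7 / (5·10) = 56.

56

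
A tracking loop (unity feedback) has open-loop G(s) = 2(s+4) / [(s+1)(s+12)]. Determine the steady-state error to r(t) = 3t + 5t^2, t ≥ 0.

infinity

G(s) has no factors of s in the denominator, so the system is type 0. By superposition:
  • 3t: a type-0 system cannot track it, e_ss → ∞.
  • 5t^2: a type-0 system cannot track it, e_ss → ∞.
The unbounded component dominates.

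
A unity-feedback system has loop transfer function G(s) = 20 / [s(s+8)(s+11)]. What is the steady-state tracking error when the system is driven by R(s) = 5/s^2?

One free integrator in G(s): this is a type 1 system.
K_v = lim_{s→0} s·G(s) = 20 / (8·11) = 5/22.
e_ss = 5/K_v = 5/(5/22) = 22.

22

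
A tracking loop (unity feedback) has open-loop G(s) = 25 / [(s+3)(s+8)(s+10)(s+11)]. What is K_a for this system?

0

System type = 0 (no poles at s=0).
K_a = lim_{s→0} s^2·G(s) = 0 (the extra factor of s kills the finite limit).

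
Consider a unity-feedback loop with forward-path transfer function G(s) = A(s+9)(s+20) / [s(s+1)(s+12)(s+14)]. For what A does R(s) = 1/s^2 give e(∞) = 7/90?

One free integrator in G(s): this is a type 1 system.
K_v = lim_{s→0} s·G(s) = A·9·20 / (1·12·14) = (15/14)·A.
e_ss = 1/K_v = 7/90 ⇒ K_v = 90/7 ⇒ A = (90/7)/(15/14) = 12.

12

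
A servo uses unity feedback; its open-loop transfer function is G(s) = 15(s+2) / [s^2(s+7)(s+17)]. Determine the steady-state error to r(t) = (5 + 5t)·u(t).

0

The open loop has two poles at the origin → type 2 system. Taking each input component in turn:
  • 5: tracked with zero error.
  • 5t: tracked with zero error.
Total e_ss = 0.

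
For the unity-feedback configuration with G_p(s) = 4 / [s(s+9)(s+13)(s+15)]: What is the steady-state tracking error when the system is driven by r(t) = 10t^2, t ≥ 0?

One free integrator in G_p(s): this is a type 1 system.
K_a = lim_{s→0} s^2·G_p(s) = 0; the steady-state error to this parabolic input grows without bound.

infinity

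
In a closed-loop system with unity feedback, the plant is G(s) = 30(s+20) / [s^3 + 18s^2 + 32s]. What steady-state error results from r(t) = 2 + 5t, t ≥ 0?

4/15

The denominator has no term below 32s — 1 pole at s=0, type 1. Taking each input component in turn:
  • 2: tracked with zero error.
  • 5t: e_ss = 5/K_v with K_v=18.75 → 4/15.
Total e_ss = 4/15.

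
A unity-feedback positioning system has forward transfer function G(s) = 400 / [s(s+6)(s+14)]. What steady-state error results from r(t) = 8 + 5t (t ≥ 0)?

The open loop has one pole at the origin → type 1 system. Treating each term separately:
  • 8: tracked with zero error.
  • 5t: e_ss = 5/K_v with K_v=100/21 → 1.05.
Total e_ss = 1.05.

1.05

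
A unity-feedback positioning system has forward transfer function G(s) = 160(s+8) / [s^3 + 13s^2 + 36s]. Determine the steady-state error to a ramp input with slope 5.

Factoring s from the denominator leaves a polynomial with constant term 36, so the system is type 1.
K_v = lim_{s→0} s·G(s) = 160·8 / 36 = 320/9.
e_ss = 5/K_v = 5/(320/9) = 9/64.

9/64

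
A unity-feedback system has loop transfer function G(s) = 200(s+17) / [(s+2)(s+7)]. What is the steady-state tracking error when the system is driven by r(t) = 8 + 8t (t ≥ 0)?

System type = 0 (no poles at s=0). Treating each term separately:
  • 8: e_ss = 8/(1+K_p) with K_p=1700/7 → 56/1707.
  • 8t: a type-0 system cannot track it, e_ss → ∞.
The unbounded component dominates.

infinity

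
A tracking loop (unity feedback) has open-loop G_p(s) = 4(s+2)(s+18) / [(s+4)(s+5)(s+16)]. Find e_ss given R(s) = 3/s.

G_p(s) has no factors of s in the denominator, so the system is type 0.
K_p = lim_{s→0} G_p(s) = 4·2·18 / (4·5·16) = 0.45.
e_ss = 3/(1 + K_p) = 3/1.45 = 60/29.

60/29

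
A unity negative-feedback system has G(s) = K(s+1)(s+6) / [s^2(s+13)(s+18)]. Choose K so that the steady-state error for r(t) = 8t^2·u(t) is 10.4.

60

System type = 2 (two poles at s=0).
K_a = lim_{s→0} s^2·G(s) = K·1·6 / (13·18) = (1/39)·K.
e_ss = 16/K_a = 10.4 ⇒ K_a = 20/13 ⇒ K = (20/13)/(1/39) = 60.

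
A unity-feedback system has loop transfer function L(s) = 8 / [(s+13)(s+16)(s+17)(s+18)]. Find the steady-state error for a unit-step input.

7956/7957

No free integrators in L(s): this is a type 0 system.
K_p = lim_{s→0} L(s) = 8 / (13·16·17·18) = 1/7956.
e_ss = 1/(1 + K_p) = 1/(7957/7956) = 7956/7957.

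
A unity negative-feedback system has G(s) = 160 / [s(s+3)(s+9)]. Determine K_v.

One free integrator in G(s): this is a type 1 system.
K_v = lim_{s→0} s·G(s) = 160 / (3·9) = 160/27.

160/27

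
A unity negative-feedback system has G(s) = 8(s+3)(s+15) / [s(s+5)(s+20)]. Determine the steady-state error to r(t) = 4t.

System type = 1 (one pole at s=0).
K_v = lim_{s→0} s·G(s) = 8·3·15 / (5·20) = 3.6.
e_ss = 4/K_v = 4/3.6 = 10/9.

10/9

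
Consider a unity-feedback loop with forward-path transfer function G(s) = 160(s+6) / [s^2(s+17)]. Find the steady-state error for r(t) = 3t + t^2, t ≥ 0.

System type = 2 (two poles at s=0). Treating each term separately:
  • 3t: tracked with zero error.
  • t^2: e_ss = 2/K_a with K_a=960/17 → 17/480.
Total e_ss = 17/480.

17/480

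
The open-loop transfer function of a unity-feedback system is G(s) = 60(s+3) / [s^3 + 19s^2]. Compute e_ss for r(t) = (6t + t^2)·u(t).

19/90

Factoring s^2 from the denominator leaves a polynomial with constant term 19, so the system is type 2. By superposition:
  • 6t: tracked with zero error.
  • t^2: e_ss = 2/K_a with K_a=180/19 → 19/90.
Total e_ss = 19/90.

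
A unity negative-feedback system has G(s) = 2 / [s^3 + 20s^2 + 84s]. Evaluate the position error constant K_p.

K_p = lim_{s→0} G(s); with 1 pole at the origin the limit diverges, so K_p = ∞.

infinity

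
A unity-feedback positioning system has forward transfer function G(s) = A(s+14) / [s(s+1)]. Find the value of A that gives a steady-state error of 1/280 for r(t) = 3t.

60

One free integrator in G(s): this is a type 1 system.
K_v = lim_{s→0} s·G(s) = A·14 / (1) = 14·A.
e_ss = 3/K_v = 1/280 ⇒ K_v = 840 ⇒ A = 840/14 = 60.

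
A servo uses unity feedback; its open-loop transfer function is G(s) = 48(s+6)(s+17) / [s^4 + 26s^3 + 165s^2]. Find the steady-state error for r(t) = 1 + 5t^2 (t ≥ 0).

275/816

Lowest-order denominator term is 165s^2, so the open loop has 2 poles at the origin → type 2 system. By superposition:
  • 1: tracked with zero error.
  • 5t^2: e_ss = 10/K_a with K_a=1632/55 → 275/816.
Total e_ss = 275/816.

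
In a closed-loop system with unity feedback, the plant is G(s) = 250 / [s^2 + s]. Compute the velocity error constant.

Factoring s from the denominator leaves a polynomial with constant term 1, so the system is type 1.
K_v = lim_{s→0} s·G(s) = 250 / 1 = 250.

250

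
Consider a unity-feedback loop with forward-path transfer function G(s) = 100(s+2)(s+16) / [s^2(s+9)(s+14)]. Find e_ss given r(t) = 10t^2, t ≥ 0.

0.7875

Two free integrators in G(s): this is a type 2 system.
K_a = lim_{s→0} s^2·G(s) = 100·2·16 / (9·14) = 1600/63.
r(t) = 10t^2 gives R(s) = 20/s^3.
e_ss = 20/K_a = 20/(1600/63) = 0.7875.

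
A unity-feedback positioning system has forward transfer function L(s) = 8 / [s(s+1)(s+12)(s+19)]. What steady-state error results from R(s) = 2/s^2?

57

The open loop has one pole at the origin → type 1 system.
K_v = lim_{s→0} s·L(s) = 8 / (1·12·19) = 2/57.
e_ss = 2/K_v = 2/(2/57) = 57.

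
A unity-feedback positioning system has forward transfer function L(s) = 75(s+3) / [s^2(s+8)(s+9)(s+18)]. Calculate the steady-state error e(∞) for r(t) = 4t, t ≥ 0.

L(s) has two factors of s in the denominator, so the system is type 2.
A type-2 system has K_v = ∞, so it tracks a ramp input with zero steady-state error.

0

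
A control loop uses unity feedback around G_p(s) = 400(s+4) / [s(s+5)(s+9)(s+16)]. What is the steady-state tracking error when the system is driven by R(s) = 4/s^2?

1.8

The open loop has one pole at the origin → type 1 system.
K_v = lim_{s→0} s·G_p(s) = 400·4 / (5·9·16) = 20/9.
e_ss = 4/K_v = 4/(20/9) = 1.8.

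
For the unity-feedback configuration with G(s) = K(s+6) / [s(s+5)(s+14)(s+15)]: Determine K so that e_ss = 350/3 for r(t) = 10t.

15

G(s) has one factor of s in the denominator, so the system is type 1.
K_v = lim_{s→0} s·G(s) = K·6 / (5·14·15) = (1/175)·K.
e_ss = 10/K_v = 350/3 ⇒ K_v = 3/35 ⇒ K = (3/35)/(1/175) = 15.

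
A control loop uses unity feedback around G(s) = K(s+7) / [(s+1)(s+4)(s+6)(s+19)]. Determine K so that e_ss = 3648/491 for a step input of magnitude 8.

G(s) has no factors of s in the denominator, so the system is type 0.
K_p = lim_{s→0} G(s) = K·7 / (1·4·6·19) = (7/456)·K.
e_ss = 8/(1 + K_p) = 3648/491 ⇒ 1 + (7/456)·K = 491/456 ⇒ K = 5.

5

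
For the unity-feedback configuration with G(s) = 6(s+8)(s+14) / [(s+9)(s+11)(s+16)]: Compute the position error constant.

14/33

The open loop has no poles at the origin → type 0 system.
K_p = lim_{s→0} G(s) = 6·8·14 / (9·11·16) = 14/33.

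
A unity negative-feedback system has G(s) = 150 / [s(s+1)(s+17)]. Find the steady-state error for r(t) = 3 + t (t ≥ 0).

17/150

The open loop has one pole at the origin → type 1 system. By superposition:
  • 3: tracked with zero error.
  • t: e_ss = 1/K_v with K_v=150/17 → 17/150.
Total e_ss = 17/150.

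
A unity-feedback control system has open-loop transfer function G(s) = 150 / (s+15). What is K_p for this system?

10

No free integrators in G(s): this is a type 0 system.
K_p = lim_{s→0} G(s) = 150 / (15) = 10.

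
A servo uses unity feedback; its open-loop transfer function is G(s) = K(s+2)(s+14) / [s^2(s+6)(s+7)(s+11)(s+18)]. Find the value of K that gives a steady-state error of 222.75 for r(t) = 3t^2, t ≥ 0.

8

The open loop has two poles at the origin → type 2 system.
K_a = lim_{s→0} s^2·G(s) = K·2·14 / (6·7·11·18) = (1/297)·K.
e_ss = 6/K_a = 222.75 ⇒ K_a = 8/297 ⇒ K = (8/297)/(1/297) = 8.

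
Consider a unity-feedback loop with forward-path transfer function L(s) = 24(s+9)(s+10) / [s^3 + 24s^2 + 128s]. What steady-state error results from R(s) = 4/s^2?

32/135

Factoring s from the denominator leaves a polynomial with constant term 128, so the system is type 1.
K_v = lim_{s→0} s·L(s) = 24·9·10 / 128 = 16.875.
e_ss = 4/K_v = 4/16.875 = 32/135.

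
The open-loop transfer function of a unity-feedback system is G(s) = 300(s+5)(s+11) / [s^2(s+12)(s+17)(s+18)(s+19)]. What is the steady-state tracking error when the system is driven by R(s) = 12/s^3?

69768/1375

System type = 2 (two poles at s=0).
K_a = lim_{s→0} s^2·G(s) = 300·5·11 / (12·17·18·19) = 1375/5814.
r(t) = 6t^2 gives R(s) = 12/s^3.
e_ss = 12/K_a = 12/(1375/5814) = 69768/1375.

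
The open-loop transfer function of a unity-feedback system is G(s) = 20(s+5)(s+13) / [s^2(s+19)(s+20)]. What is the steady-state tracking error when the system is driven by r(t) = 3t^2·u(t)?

114/65

System type = 2 (two poles at s=0).
K_a = lim_{s→0} s^2·G(s) = 20·5·13 / (19·20) = 65/19.
r(t) = 3t^2 gives R(s) = 6/s^3.
e_ss = 6/K_a = 6/(65/19) = 114/65.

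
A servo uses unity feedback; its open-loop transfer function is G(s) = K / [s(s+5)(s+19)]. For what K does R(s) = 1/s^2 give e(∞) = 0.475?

200

The open loop has one pole at the origin → type 1 system.
K_v = lim_{s→0} s·G(s) = K / (5·19) = (1/95)·K.
e_ss = 1/K_v = 0.475 ⇒ K_v = 40/19 ⇒ K = (40/19)/(1/95) = 200.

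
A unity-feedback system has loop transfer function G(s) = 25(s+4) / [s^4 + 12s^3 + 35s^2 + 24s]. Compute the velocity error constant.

Lowest-order denominator term is 24s, so the open loop has 1 pole at the origin → type 1 system.
K_v = lim_{s→0} s·G(s) = 25·4 / 24 = 25/6.

25/6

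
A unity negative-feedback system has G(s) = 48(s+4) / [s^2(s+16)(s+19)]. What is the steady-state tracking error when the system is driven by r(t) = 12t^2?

Two free integrators in G(s): this is a type 2 system.
K_a = lim_{s→0} s^2·G(s) = 48·4 / (16·19) = 12/19.
r(t) = 12t^2 gives R(s) = 24/s^3.
e_ss = 24/K_a = 24/(12/19) = 38.

38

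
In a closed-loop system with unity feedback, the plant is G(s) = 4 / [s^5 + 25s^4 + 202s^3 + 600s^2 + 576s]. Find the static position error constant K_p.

K_p = lim_{s→0} G(s); with 1 pole at the origin the limit diverges, so K_p = ∞.

infinity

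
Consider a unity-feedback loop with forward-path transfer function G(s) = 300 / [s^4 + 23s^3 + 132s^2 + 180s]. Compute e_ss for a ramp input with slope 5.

3

Lowest-order denominator term is 180s, so the open loop has 1 pole at the origin → type 1 system.
K_v = lim_{s→0} s·G(s) = 300 / 180 = 5/3.
e_ss = 5/K_v = 5/(5/3) = 3.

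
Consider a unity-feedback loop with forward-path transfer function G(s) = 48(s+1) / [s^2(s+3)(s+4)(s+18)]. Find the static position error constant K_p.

K_p = lim_{s→0} G(s); with 2 poles at the origin the limit diverges, so K_p = ∞.

infinity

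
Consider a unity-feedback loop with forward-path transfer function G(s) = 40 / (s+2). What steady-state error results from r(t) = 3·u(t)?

The open loop has no poles at the origin → type 0 system.
K_p = lim_{s→0} G(s) = 40 / (2) = 20.
e_ss = 3/(1 + K_p) = 3/21 = 1/7.

1/7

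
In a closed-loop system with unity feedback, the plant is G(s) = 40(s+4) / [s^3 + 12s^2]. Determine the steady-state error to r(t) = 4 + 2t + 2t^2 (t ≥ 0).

The denominator has no term below 12s^2 — 2 poles at s=0, type 2. By superposition:
  • 4: tracked with zero error.
  • 2t: tracked with zero error.
  • 2t^2: e_ss = 4/K_a with K_a=40/3 → 0.3.
Total e_ss = 0.3.

0.3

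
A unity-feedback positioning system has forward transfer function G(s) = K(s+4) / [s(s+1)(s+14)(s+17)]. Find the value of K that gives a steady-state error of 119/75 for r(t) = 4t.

150

One free integrator in G(s): this is a type 1 system.
K_v = lim_{s→0} s·G(s) = K·4 / (1·14·17) = (2/119)·K.
e_ss = 4/K_v = 119/75 ⇒ K_v = 300/119 ⇒ K = (300/119)/(2/119) = 150.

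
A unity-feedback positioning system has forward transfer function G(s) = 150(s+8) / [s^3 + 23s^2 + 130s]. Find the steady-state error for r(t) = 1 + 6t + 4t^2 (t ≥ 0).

Lowest-order denominator term is 130s, so the open loop has 1 pole at the origin → type 1 system. By superposition:
  • 1: tracked with zero error.
  • 6t: e_ss = 6/K_v with K_v=120/13 → 0.65.
  • 4t^2: a type-1 system cannot track it, e_ss → ∞.
The unbounded component dominates.

infinity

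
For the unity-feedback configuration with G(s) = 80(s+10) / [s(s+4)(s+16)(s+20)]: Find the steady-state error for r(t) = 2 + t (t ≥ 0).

1.6

G(s) has one factor of s in the denominator, so the system is type 1. By superposition:
  • 2: tracked with zero error.
  • t: e_ss = 1/K_v with K_v=0.625 → 1.6.
Total e_ss = 1.6.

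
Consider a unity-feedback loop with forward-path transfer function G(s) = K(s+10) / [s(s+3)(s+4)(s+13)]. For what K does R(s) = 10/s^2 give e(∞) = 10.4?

15

The open loop has one pole at the origin → type 1 system.
K_v = lim_{s→0} s·G(s) = K·10 / (3·4·13) = (5/78)·K.
e_ss = 10/K_v = 10.4 ⇒ K_v = 25/26 ⇒ K = (25/26)/(5/78) = 15.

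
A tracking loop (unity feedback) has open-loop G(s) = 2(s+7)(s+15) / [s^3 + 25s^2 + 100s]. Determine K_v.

2.1

Lowest-order denominator term is 100s, so the open loop has 1 pole at the origin → type 1 system.
K_v = lim_{s→0} s·G(s) = 2·7·15 / 100 = 2.1.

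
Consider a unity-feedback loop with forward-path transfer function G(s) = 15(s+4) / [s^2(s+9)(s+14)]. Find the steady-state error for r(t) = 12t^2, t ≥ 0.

50.4

Two free integrators in G(s): this is a type 2 system.
K_a = lim_{s→0} s^2·G(s) = 15·4 / (9·14) = 10/21.
r(t) = 12t^2 gives R(s) = 24/s^3.
e_ss = 24/K_a = 24/(10/21) = 50.4.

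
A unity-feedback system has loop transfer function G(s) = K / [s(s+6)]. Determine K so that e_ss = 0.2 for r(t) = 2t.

60

One free integrator in G(s): this is a type 1 system.
K_v = lim_{s→0} s·G(s) = K / (6) = (1/6)·K.
e_ss = 2/K_v = 0.2 ⇒ K_v = 10 ⇒ K = 10/(1/6) = 60.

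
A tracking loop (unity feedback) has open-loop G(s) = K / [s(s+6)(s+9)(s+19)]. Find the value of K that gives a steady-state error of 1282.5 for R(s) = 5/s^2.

G(s) has one factor of s in the denominator, so the system is type 1.
K_v = lim_{s→0} s·G(s) = K / (6·9·19) = (1/1026)·K.
e_ss = 5/K_v = 1282.5 ⇒ K_v = 2/513 ⇒ K = (2/513)/(1/1026) = 4.

4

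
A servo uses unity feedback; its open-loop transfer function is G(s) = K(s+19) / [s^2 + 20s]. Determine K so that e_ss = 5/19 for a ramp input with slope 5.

Lowest-order denominator term is 20s, so the open loop has 1 pole at the origin → type 1 system.
K_v = lim_{s→0} s·G(s) = K·19 / 20 = 0.95·K.
e_ss = 5/K_v = 5/19 ⇒ K_v = 19 ⇒ K = 19/0.95 = 20.

20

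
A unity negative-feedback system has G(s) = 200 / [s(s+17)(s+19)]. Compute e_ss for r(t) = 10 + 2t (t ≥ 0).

3.23

G(s) has one factor of s in the denominator, so the system is type 1. By superposition:
  • 10: tracked with zero error.
  • 2t: e_ss = 2/K_v with K_v=200/323 → 3.23.
Total e_ss = 3.23.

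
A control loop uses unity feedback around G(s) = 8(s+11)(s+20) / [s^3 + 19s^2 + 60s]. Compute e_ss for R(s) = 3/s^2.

9/88

The denominator has no term below 60s — 1 pole at s=0, type 1.
K_v = lim_{s→0} s·G(s) = 8·11·20 / 60 = 88/3.
e_ss = 3/K_v = 3/(88/3) = 9/88.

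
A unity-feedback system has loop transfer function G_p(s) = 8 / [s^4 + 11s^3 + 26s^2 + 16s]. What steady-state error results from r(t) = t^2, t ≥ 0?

infinity

Factoring s from the denominator leaves a polynomial with constant term 16, so the system is type 1.
K_a = lim_{s→0} s^2·G_p(s) = 0; the steady-state error to this parabolic input grows without bound.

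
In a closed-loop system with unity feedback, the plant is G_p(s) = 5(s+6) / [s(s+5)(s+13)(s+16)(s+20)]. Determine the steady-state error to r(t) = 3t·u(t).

The open loop has one pole at the origin → type 1 system.
K_v = lim_{s→0} s·G_p(s) = 5·6 / (5·13·16·20) = 3/2080.
e_ss = 3/K_v = 3/(3/2080) = 2080.

2080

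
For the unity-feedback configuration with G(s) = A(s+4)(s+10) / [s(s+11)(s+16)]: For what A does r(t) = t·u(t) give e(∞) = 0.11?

40

G(s) has one factor of s in the denominator, so the system is type 1.
K_v = lim_{s→0} s·G(s) = A·4·10 / (11·16) = (5/22)·A.
e_ss = 1/K_v = 0.11 ⇒ K_v = 100/11 ⇒ A = (100/11)/(5/22) = 40.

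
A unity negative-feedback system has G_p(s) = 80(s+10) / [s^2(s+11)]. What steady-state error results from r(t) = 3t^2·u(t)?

System type = 2 (two poles at s=0).
K_a = lim_{s→0} s^2·G_p(s) = 80·10 / (11) = 800/11.
r(t) = 3t^2 gives R(s) = 6/s^3.
e_ss = 6/K_a = 6/(800/11) = 0.0825.

0.0825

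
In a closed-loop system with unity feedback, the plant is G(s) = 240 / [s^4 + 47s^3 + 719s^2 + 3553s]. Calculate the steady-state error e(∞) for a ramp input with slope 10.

The denominator has no term below 3553s — 1 pole at s=0, type 1.
K_v = lim_{s→0} s·G(s) = 240 / 3553 = 240/3553.
e_ss = 10/K_v = 10/(240/3553) = 3553/24.

3553/24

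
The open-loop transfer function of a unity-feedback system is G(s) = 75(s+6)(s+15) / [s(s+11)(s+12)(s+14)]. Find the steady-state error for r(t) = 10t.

616/225

System type = 1 (one pole at s=0).
K_v = lim_{s→0} s·G(s) = 75·6·15 / (11·12·14) = 1125/308.
e_ss = 10/K_v = 10/(1125/308) = 616/225.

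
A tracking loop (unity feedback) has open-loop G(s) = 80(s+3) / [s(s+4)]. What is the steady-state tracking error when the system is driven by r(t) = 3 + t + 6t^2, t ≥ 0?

infinity

The open loop has one pole at the origin → type 1 system. By superposition:
  • 3: tracked with zero error.
  • t: e_ss = 1/K_v with K_v=60 → 1/60.
  • 6t^2: a type-1 system cannot track it, e_ss → ∞.
The unbounded component dominates.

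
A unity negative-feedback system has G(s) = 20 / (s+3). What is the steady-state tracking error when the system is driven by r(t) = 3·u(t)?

9/23

The open loop has no poles at the origin → type 0 system.
K_p = lim_{s→0} G(s) = 20 / (3) = 20/3.
e_ss = 3/(1 + K_p) = 3/(23/3) = 9/23.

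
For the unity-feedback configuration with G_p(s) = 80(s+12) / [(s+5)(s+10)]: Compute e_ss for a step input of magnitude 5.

25/101

The open loop has no poles at the origin → type 0 system.
K_p = lim_{s→0} G_p(s) = 80·12 / (5·10) = 19.2.
e_ss = 5/(1 + K_p) = 5/20.2 = 25/101.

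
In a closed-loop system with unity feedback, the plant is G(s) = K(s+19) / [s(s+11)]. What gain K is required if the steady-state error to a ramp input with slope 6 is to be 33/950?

100

One free integrator in G(s): this is a type 1 system.
K_v = lim_{s→0} s·G(s) = K·19 / (11) = (19/11)·K.
e_ss = 6/K_v = 33/950 ⇒ K_v = 1900/11 ⇒ K = (1900/11)/(19/11) = 100.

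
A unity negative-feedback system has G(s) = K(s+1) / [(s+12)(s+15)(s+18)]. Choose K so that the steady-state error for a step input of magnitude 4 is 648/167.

System type = 0 (no poles at s=0).
K_p = lim_{s→0} G(s) = K·1 / (12·15·18) = (1/3240)·K.
e_ss = 4/(1 + K_p) = 648/167 ⇒ 1 + (1/3240)·K = 167/162 ⇒ K = 100.

100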